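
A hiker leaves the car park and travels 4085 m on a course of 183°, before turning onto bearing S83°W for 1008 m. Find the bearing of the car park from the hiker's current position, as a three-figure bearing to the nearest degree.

Leg 1 (183°, 4085 m): east 4085 sin 183° = -213.79, north 4085 cos 183° = -4079.40
Leg 2 (S83°W, 1008 m): east 1008 sin 263° = -1000.49, north 1008 cos 263° = -122.84
Net displacement: -1214.28 east, -4202.25 north. Direction back to start is (1214.28, 4202.25): bearing = atan2(1214.28, 4202.25) mod 360° = 16.12° ≈ 016°.

016°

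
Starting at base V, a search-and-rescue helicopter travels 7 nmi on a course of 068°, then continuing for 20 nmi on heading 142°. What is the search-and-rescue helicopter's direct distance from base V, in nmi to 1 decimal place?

22.9 nmi

Leg 1 (068°, 7 nmi): east 7 sin 68° = 6.49, north 7 cos 68° = 2.62
Leg 2 (142°, 20 nmi): east 20 sin 142° = 12.31, north 20 cos 142° = -15.76
Net: 18.80 east, -13.14 north. Distance = √((18.80)² + (-13.14)²) = 22.939 nmi.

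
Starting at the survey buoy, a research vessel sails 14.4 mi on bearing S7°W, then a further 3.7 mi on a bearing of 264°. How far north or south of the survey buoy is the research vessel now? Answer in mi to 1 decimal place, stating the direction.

Leg 1 (S7°W, 14.4 mi): east 14.4 sin 187° = -1.75, north 14.4 cos 187° = -14.29
Leg 2 (264°, 3.7 mi): east 3.7 sin 264° = -3.68, north 3.7 cos 264° = -0.39
Net north component: -14.68 mi.

14.7 mi south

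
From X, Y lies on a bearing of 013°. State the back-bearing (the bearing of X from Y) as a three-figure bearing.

Back-bearing = 013° + 180° = 193°.

193°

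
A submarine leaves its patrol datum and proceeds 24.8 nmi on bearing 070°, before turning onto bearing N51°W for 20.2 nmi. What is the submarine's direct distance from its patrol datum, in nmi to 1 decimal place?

Leg 1 (070°, 24.8 nmi): east 24.8 sin 70° = 23.30, north 24.8 cos 70° = 8.48
Leg 2 (N51°W, 20.2 nmi): east 20.2 sin 309° = -15.70, north 20.2 cos 309° = 12.71
Net: 7.61 east, 21.19 north. Distance = √((7.61)² + (21.19)²) = 22.518 nmi.

22.5 nmi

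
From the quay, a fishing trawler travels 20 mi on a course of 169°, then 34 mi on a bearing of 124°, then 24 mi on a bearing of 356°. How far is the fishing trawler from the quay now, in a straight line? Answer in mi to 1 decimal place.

Leg 1 (169°, 20 mi): east 20 sin 169° = 3.82, north 20 cos 169° = -19.63
Leg 2 (124°, 34 mi): east 34 sin 124° = 28.19, north 34 cos 124° = -19.01
Leg 3 (356°, 24 mi): east 24 sin 356° = -1.67, north 24 cos 356° = 23.94
Net: 30.33 east, -14.70 north. Distance = √((30.33)² + (-14.70)²) = 33.706 mi.

33.7 mi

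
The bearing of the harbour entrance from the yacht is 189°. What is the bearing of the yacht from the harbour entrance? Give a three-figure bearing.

009°

Back-bearing = 189° − 180° = 009°.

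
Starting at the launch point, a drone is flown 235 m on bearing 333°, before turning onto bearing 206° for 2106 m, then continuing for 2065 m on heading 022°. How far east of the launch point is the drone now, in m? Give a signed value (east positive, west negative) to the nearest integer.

Leg 1 (333°, 235 m): east 235 sin 333° = -106.69, north 235 cos 333° = 209.39
Leg 2 (206°, 2106 m): east 2106 sin 206° = -923.21, north 2106 cos 206° = -1892.86
Leg 3 (022°, 2065 m): east 2065 sin 22° = 773.56, north 2065 cos 22° = 1914.63
Net east component: -256.33 m.

-256 m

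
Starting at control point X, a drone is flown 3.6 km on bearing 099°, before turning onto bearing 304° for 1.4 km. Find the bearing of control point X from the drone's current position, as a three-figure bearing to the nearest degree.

Leg 1 (099°, 3.6 km): east 3.6 sin 99° = 3.56, north 3.6 cos 99° = -0.56
Leg 2 (304°, 1.4 km): east 1.4 sin 304° = -1.16, north 1.4 cos 304° = 0.78
Net displacement: 2.40 east, 0.22 north. Direction back to start is (-2.40, -0.22): bearing = atan2(-2.40, -0.22) mod 360° = 264.76° ≈ 265°.

265°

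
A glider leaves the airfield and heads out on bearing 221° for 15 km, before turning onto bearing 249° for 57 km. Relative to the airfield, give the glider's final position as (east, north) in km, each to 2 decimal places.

Leg 1 (221°, 15 km): east 15 sin 221° = -9.84, north 15 cos 221° = -11.32
Leg 2 (249°, 57 km): east 57 sin 249° = -53.21, north 57 cos 249° = -20.43
Summing: -63.05 km east, -31.75 km north → (-63.05, -31.75).

(-63.05, -31.75)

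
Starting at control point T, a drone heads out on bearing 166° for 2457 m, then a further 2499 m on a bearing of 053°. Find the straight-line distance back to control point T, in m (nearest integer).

Leg 1 (166°, 2457 m): east 2457 sin 166° = 594.40, north 2457 cos 166° = -2384.02
Leg 2 (053°, 2499 m): east 2499 sin 53° = 1995.79, north 2499 cos 53° = 1503.94
Net: 2590.19 east, -880.08 north. Distance = √((2590.19)² + (-880.08)²) = 2735.624 m.

2736 m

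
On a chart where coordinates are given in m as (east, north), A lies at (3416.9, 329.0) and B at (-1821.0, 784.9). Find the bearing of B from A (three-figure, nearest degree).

Δeast = -1821.0 − 3416.9 = -5237.90; Δnorth = 784.9 − 329.0 = 455.90.
Bearing = atan2(Δeast, Δnorth) mod 360° = 274.97° ≈ 275°.

275°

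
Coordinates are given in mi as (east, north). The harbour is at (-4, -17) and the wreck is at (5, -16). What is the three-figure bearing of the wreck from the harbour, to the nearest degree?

084°

Δeast = 5 − -4 = 9.00; Δnorth = -16 − -17 = 1.00.
Bearing = atan2(Δeast, Δnorth) mod 360° = 83.66° ≈ 084°.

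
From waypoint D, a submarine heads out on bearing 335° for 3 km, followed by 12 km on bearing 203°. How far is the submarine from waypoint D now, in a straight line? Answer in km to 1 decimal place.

10.2 km

Leg 1 (335°, 3 km): east 3 sin 335° = -1.27, north 3 cos 335° = 2.72
Leg 2 (203°, 12 km): east 12 sin 203° = -4.69, north 12 cos 203° = -11.05
Net: -5.96 east, -8.33 north. Distance = √((-5.96)² + (-8.33)²) = 10.238 km.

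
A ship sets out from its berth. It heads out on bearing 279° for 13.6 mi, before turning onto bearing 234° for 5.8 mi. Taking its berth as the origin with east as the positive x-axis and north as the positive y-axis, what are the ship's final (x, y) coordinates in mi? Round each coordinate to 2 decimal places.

(-18.12, -1.28)

Leg 1 (279°, 13.6 mi): east 13.6 sin 279° = -13.43, north 13.6 cos 279° = 2.13
Leg 2 (234°, 5.8 mi): east 5.8 sin 234° = -4.69, north 5.8 cos 234° = -3.41
Summing: -18.12 mi east, -1.28 mi north → (-18.12, -1.28).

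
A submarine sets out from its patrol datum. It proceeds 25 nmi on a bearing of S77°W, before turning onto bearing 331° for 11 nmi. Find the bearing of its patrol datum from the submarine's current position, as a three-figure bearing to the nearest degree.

098°

Leg 1 (S77°W, 25 nmi): east 25 sin 257° = -24.36, north 25 cos 257° = -5.62
Leg 2 (331°, 11 nmi): east 11 sin 331° = -5.33, north 11 cos 331° = 9.62
Net displacement: -29.69 east, 4.00 north. Direction back to start is (29.69, -4.00): bearing = atan2(29.69, -4.00) mod 360° = 97.67° ≈ 098°.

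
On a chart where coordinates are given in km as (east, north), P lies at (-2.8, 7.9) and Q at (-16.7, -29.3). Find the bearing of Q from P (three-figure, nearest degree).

200°

Δeast = -16.7 − -2.8 = -13.90; Δnorth = -29.3 − 7.9 = -37.20.
Bearing = atan2(Δeast, Δnorth) mod 360° = 200.49° ≈ 200°.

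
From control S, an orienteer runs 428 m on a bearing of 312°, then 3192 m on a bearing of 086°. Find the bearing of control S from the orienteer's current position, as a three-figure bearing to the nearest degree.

Leg 1 (312°, 428 m): east 428 sin 312° = -318.07, north 428 cos 312° = 286.39
Leg 2 (086°, 3192 m): east 3192 sin 86° = 3184.22, north 3192 cos 86° = 222.66
Net displacement: 2866.16 east, 509.05 north. Direction back to start is (-2866.16, -509.05): bearing = atan2(-2866.16, -509.05) mod 360° = 259.93° ≈ 260°.

260°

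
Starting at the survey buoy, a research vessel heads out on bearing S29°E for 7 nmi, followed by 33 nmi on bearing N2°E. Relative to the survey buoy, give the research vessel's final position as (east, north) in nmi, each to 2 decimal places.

(4.55, 26.86)

Leg 1 (S29°E, 7 nmi): east 7 sin 151° = 3.39, north 7 cos 151° = -6.12
Leg 2 (N2°E, 33 nmi): east 33 sin 2° = 1.15, north 33 cos 2° = 32.98
Summing: 4.55 nmi east, 26.86 nmi north → (4.55, 26.86).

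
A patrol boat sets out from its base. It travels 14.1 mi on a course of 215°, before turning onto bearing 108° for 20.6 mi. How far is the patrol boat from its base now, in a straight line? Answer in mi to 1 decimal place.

Leg 1 (215°, 14.1 mi): east 14.1 sin 215° = -8.09, north 14.1 cos 215° = -11.55
Leg 2 (108°, 20.6 mi): east 20.6 sin 108° = 19.59, north 20.6 cos 108° = -6.37
Net: 11.50 east, -17.92 north. Distance = √((11.50)² + (-17.92)²) = 21.291 mi.

21.3 mi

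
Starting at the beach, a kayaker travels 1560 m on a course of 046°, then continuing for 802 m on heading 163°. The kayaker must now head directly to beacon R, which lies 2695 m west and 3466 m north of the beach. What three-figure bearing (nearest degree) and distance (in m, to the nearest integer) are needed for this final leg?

Leg 1 (046°, 1560 m): east 1560 sin 46° = 1122.17, north 1560 cos 46° = 1083.67
Leg 2 (163°, 802 m): east 802 sin 163° = 234.48, north 802 cos 163° = -766.96
Current position: (1356.65, 316.71). Target: (-2695, 3466). Remaining: Δeast = -4051.65, Δnorth = 3149.29.
Bearing = atan2(-4051.65, 3149.29) mod 360° = 307.86°; distance = √((-4051.65)² + (3149.29)²) = 5131.658 m.

308°, 5132 m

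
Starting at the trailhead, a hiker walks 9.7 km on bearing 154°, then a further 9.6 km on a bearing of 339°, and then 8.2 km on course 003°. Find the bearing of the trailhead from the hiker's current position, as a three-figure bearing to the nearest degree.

Leg 1 (154°, 9.7 km): east 9.7 sin 154° = 4.25, north 9.7 cos 154° = -8.72
Leg 2 (339°, 9.6 km): east 9.6 sin 339° = -3.44, north 9.6 cos 339° = 8.96
Leg 3 (003°, 8.2 km): east 8.2 sin 3° = 0.43, north 8.2 cos 3° = 8.19
Net displacement: 1.24 east, 8.43 north. Direction back to start is (-1.24, -8.43): bearing = atan2(-1.24, -8.43) mod 360° = 188.37° ≈ 188°.

188°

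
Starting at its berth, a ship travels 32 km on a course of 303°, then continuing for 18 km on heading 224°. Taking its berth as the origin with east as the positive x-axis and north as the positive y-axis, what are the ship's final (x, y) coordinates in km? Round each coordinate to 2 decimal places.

Leg 1 (303°, 32 km): east 32 sin 303° = -26.84, north 32 cos 303° = 17.43
Leg 2 (224°, 18 km): east 18 sin 224° = -12.50, north 18 cos 224° = -12.95
Summing: -39.34 km east, 4.48 km north → (-39.34, 4.48).

(-39.34, 4.48)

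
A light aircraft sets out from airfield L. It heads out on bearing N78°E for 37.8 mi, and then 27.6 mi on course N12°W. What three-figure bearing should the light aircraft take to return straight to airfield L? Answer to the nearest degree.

222°

Leg 1 (N78°E, 37.8 mi): east 37.8 sin 78° = 36.97, north 37.8 cos 78° = 7.86
Leg 2 (N12°W, 27.6 mi): east 27.6 sin 348° = -5.74, north 27.6 cos 348° = 27.00
Net displacement: 31.24 east, 34.86 north. Direction back to start is (-31.24, -34.86): bearing = atan2(-31.24, -34.86) mod 360° = 221.86° ≈ 222°.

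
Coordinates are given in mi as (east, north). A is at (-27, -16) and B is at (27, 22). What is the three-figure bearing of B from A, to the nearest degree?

Δeast = 27 − -27 = 54.00; Δnorth = 22 − -16 = 38.00.
Bearing = atan2(Δeast, Δnorth) mod 360° = 54.87° ≈ 055°.

055°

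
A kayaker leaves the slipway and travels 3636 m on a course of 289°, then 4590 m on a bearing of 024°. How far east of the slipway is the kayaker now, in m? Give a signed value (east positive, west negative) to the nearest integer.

-1571 m

Leg 1 (289°, 3636 m): east 3636 sin 289° = -3437.91, north 3636 cos 289° = 1183.77
Leg 2 (024°, 4590 m): east 4590 sin 24° = 1866.92, north 4590 cos 24° = 4193.17
Net east component: -1570.98 m.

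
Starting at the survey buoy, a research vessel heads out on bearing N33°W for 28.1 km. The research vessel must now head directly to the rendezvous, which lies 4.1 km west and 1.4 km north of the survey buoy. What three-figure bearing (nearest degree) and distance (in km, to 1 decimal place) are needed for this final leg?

153°, 24.8 km

Leg 1 (N33°W, 28.1 km): east 28.1 sin 327° = -15.30, north 28.1 cos 327° = 23.57
Current position: (-15.30, 23.57). Target: (-4.1, 1.4). Remaining: Δeast = 11.20, Δnorth = -22.17.
Bearing = atan2(11.20, -22.17) mod 360° = 153.19°; distance = √((11.20)² + (-22.17)²) = 24.837 km.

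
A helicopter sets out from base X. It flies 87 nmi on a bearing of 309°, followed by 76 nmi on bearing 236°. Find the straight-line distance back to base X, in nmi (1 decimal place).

Leg 1 (309°, 87 nmi): east 87 sin 309° = -67.61, north 87 cos 309° = 54.75
Leg 2 (236°, 76 nmi): east 76 sin 236° = -63.01, north 76 cos 236° = -42.50
Net: -130.62 east, 12.25 north. Distance = √((-130.62)² + (12.25)²) = 131.192 nmi.

131.2 nmi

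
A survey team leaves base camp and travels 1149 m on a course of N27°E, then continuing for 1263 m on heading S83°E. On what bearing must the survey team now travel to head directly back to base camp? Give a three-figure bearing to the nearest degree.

244°

Leg 1 (N27°E, 1149 m): east 1149 sin 27° = 521.64, north 1149 cos 27° = 1023.77
Leg 2 (S83°E, 1263 m): east 1263 sin 97° = 1253.59, north 1263 cos 97° = -153.92
Net displacement: 1775.22 east, 869.85 north. Direction back to start is (-1775.22, -869.85): bearing = atan2(-1775.22, -869.85) mod 360° = 243.90° ≈ 244°.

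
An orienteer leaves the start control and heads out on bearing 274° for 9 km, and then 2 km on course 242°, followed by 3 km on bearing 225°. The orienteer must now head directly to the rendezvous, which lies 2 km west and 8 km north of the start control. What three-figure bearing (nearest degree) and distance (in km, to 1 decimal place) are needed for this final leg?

Leg 1 (274°, 9 km): east 9 sin 274° = -8.98, north 9 cos 274° = 0.63
Leg 2 (242°, 2 km): east 2 sin 242° = -1.77, north 2 cos 242° = -0.94
Leg 3 (225°, 3 km): east 3 sin 225° = -2.12, north 3 cos 225° = -2.12
Current position: (-12.87, -2.43). Target: (-2, 8). Remaining: Δeast = 10.87, Δnorth = 10.43.
Bearing = atan2(10.87, 10.43) mod 360° = 46.16°; distance = √((10.87)² + (10.43)²) = 15.063 km.

046°, 15.1 km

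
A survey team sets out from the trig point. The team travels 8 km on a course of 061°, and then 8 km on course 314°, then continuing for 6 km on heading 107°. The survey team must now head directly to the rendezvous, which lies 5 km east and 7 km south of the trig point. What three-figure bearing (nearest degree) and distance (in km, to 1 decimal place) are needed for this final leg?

Leg 1 (061°, 8 km): east 8 sin 61° = 7.00, north 8 cos 61° = 3.88
Leg 2 (314°, 8 km): east 8 sin 314° = -5.75, north 8 cos 314° = 5.56
Leg 3 (107°, 6 km): east 6 sin 107° = 5.74, north 6 cos 107° = -1.75
Current position: (6.98, 7.68). Target: (5, -7). Remaining: Δeast = -1.98, Δnorth = -14.68.
Bearing = atan2(-1.98, -14.68) mod 360° = 187.68°; distance = √((-1.98)² + (-14.68)²) = 14.814 km.

188°, 14.8 km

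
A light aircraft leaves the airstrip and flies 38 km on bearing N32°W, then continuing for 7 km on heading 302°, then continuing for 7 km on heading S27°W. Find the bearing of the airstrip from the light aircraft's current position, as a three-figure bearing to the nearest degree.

Leg 1 (N32°W, 38 km): east 38 sin 328° = -20.14, north 38 cos 328° = 32.23
Leg 2 (302°, 7 km): east 7 sin 302° = -5.94, north 7 cos 302° = 3.71
Leg 3 (S27°W, 7 km): east 7 sin 207° = -3.18, north 7 cos 207° = -6.24
Net displacement: -29.25 east, 29.70 north. Direction back to start is (29.25, -29.70): bearing = atan2(29.25, -29.70) mod 360° = 135.43° ≈ 135°.

135°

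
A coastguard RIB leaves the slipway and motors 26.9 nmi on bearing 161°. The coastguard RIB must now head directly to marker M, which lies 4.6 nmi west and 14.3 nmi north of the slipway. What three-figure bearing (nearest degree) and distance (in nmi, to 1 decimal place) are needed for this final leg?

341°, 41.9 nmi

Leg 1 (161°, 26.9 nmi): east 26.9 sin 161° = 8.76, north 26.9 cos 161° = -25.43
Current position: (8.76, -25.43). Target: (-4.6, 14.3). Remaining: Δeast = -13.36, Δnorth = 39.73.
Bearing = atan2(-13.36, 39.73) mod 360° = 341.42°; distance = √((-13.36)² + (39.73)²) = 41.920 nmi.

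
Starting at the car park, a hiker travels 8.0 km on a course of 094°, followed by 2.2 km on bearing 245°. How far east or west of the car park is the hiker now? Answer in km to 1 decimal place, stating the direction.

6.0 km east

Leg 1 (094°, 8.0 km): east 8.0 sin 94° = 7.98, north 8.0 cos 94° = -0.56
Leg 2 (245°, 2.2 km): east 2.2 sin 245° = -1.99, north 2.2 cos 245° = -0.93
Net east component: 5.99 km.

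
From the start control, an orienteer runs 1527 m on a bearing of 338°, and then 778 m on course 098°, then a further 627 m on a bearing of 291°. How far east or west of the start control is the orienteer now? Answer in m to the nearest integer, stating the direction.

Leg 1 (338°, 1527 m): east 1527 sin 338° = -572.02, north 1527 cos 338° = 1415.81
Leg 2 (098°, 778 m): east 778 sin 98° = 770.43, north 778 cos 98° = -108.28
Leg 3 (291°, 627 m): east 627 sin 291° = -585.35, north 627 cos 291° = 224.70
Net east component: -386.95 m.

387 m west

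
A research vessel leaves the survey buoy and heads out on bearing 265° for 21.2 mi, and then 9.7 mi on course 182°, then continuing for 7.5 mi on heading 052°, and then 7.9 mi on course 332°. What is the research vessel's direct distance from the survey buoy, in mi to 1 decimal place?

Leg 1 (265°, 21.2 mi): east 21.2 sin 265° = -21.12, north 21.2 cos 265° = -1.85
Leg 2 (182°, 9.7 mi): east 9.7 sin 182° = -0.34, north 9.7 cos 182° = -9.69
Leg 3 (052°, 7.5 mi): east 7.5 sin 52° = 5.91, north 7.5 cos 52° = 4.62
Leg 4 (332°, 7.9 mi): east 7.9 sin 332° = -3.71, north 7.9 cos 332° = 6.98
Net: -19.26 east, 0.05 north. Distance = √((-19.26)² + (0.05)²) = 19.257 mi.

19.3 mi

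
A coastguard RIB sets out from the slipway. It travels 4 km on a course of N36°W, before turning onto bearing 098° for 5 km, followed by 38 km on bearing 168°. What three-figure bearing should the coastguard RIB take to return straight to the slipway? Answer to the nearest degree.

Leg 1 (N36°W, 4 km): east 4 sin 324° = -2.35, north 4 cos 324° = 3.24
Leg 2 (098°, 5 km): east 5 sin 98° = 4.95, north 5 cos 98° = -0.70
Leg 3 (168°, 38 km): east 38 sin 168° = 7.90, north 38 cos 168° = -37.17
Net displacement: 10.50 east, -34.63 north. Direction back to start is (-10.50, 34.63): bearing = atan2(-10.50, 34.63) mod 360° = 343.13° ≈ 343°.

343°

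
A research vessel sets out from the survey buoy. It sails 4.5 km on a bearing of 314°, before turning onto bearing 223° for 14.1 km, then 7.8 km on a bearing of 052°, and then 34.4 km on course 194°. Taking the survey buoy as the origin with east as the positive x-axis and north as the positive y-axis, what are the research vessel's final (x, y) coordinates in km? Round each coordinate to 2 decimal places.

Leg 1 (314°, 4.5 km): east 4.5 sin 314° = -3.24, north 4.5 cos 314° = 3.13
Leg 2 (223°, 14.1 km): east 14.1 sin 223° = -9.62, north 14.1 cos 223° = -10.31
Leg 3 (052°, 7.8 km): east 7.8 sin 52° = 6.15, north 7.8 cos 52° = 4.80
Leg 4 (194°, 34.4 km): east 34.4 sin 194° = -8.32, north 34.4 cos 194° = -33.38
Summing: -15.03 km east, -35.76 km north → (-15.03, -35.76).

(-15.03, -35.76)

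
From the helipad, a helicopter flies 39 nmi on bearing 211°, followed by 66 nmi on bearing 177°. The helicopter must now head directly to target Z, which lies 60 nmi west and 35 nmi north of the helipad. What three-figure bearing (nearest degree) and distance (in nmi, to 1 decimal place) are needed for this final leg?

Leg 1 (211°, 39 nmi): east 39 sin 211° = -20.09, north 39 cos 211° = -33.43
Leg 2 (177°, 66 nmi): east 66 sin 177° = 3.45, north 66 cos 177° = -65.91
Current position: (-16.63, -99.34). Target: (-60, 35). Remaining: Δeast = -43.37, Δnorth = 134.34.
Bearing = atan2(-43.37, 134.34) mod 360° = 342.11°; distance = √((-43.37)² + (134.34)²) = 141.166 nmi.

342°, 141.2 nmi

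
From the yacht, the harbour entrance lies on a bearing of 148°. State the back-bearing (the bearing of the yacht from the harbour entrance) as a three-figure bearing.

Back-bearing = 148° + 180° = 328°.

328°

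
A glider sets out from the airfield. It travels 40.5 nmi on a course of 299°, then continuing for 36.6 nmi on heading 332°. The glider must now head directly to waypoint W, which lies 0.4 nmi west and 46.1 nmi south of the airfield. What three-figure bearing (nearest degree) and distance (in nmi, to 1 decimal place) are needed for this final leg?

Leg 1 (299°, 40.5 nmi): east 40.5 sin 299° = -35.42, north 40.5 cos 299° = 19.63
Leg 2 (332°, 36.6 nmi): east 36.6 sin 332° = -17.18, north 36.6 cos 332° = 32.32
Current position: (-52.60, 51.95). Target: (-0.4, -46.1). Remaining: Δeast = 52.20, Δnorth = -98.05.
Bearing = atan2(52.20, -98.05) mod 360° = 151.97°; distance = √((52.20)² + (-98.05)²) = 111.082 nmi.

152°, 111.1 nmi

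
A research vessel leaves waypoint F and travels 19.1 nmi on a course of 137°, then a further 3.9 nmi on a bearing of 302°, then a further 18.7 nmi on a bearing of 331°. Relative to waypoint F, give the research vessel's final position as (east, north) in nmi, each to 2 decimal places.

(0.65, 4.45)

Leg 1 (137°, 19.1 nmi): east 19.1 sin 137° = 13.03, north 19.1 cos 137° = -13.97
Leg 2 (302°, 3.9 nmi): east 3.9 sin 302° = -3.31, north 3.9 cos 302° = 2.07
Leg 3 (331°, 18.7 nmi): east 18.7 sin 331° = -9.07, north 18.7 cos 331° = 16.36
Summing: 0.65 nmi east, 4.45 nmi north → (0.65, 4.45).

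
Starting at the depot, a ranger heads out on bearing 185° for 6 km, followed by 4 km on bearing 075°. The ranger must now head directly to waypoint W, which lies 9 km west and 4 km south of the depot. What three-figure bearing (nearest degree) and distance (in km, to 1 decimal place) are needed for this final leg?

Leg 1 (185°, 6 km): east 6 sin 185° = -0.52, north 6 cos 185° = -5.98
Leg 2 (075°, 4 km): east 4 sin 75° = 3.86, north 4 cos 75° = 1.04
Current position: (3.34, -4.94). Target: (-9, -4). Remaining: Δeast = -12.34, Δnorth = 0.94.
Bearing = atan2(-12.34, 0.94) mod 360° = 274.36°; distance = √((-12.34)² + (0.94)²) = 12.377 km.

274°, 12.4 km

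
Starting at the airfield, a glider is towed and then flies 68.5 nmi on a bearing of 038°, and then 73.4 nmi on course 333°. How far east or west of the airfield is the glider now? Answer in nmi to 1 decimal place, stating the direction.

Leg 1 (038°, 68.5 nmi): east 68.5 sin 38° = 42.17, north 68.5 cos 38° = 53.98
Leg 2 (333°, 73.4 nmi): east 73.4 sin 333° = -33.32, north 73.4 cos 333° = 65.40
Net east component: 8.85 nmi.

8.8 nmi east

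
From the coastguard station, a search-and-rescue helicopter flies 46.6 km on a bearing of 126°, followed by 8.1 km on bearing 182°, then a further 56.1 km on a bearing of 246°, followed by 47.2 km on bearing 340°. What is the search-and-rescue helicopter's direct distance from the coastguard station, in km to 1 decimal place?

Leg 1 (126°, 46.6 km): east 46.6 sin 126° = 37.70, north 46.6 cos 126° = -27.39
Leg 2 (182°, 8.1 km): east 8.1 sin 182° = -0.28, north 8.1 cos 182° = -8.10
Leg 3 (246°, 56.1 km): east 56.1 sin 246° = -51.25, north 56.1 cos 246° = -22.82
Leg 4 (340°, 47.2 km): east 47.2 sin 340° = -16.14, north 47.2 cos 340° = 44.35
Net: -29.98 east, -13.95 north. Distance = √((-29.98)² + (-13.95)²) = 33.063 km.

33.1 km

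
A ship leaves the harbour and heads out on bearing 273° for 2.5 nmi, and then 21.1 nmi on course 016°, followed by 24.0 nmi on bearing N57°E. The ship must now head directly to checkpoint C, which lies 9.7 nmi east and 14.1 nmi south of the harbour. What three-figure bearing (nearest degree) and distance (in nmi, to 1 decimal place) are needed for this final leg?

196°, 49.5 nmi

Leg 1 (273°, 2.5 nmi): east 2.5 sin 273° = -2.50, north 2.5 cos 273° = 0.13
Leg 2 (016°, 21.1 nmi): east 21.1 sin 16° = 5.82, north 21.1 cos 16° = 20.28
Leg 3 (N57°E, 24.0 nmi): east 24.0 sin 57° = 20.13, north 24.0 cos 57° = 13.07
Current position: (23.45, 33.48). Target: (9.7, -14.1). Remaining: Δeast = -13.75, Δnorth = -47.58.
Bearing = atan2(-13.75, -47.58) mod 360° = 196.11°; distance = √((-13.75)² + (-47.58)²) = 49.531 nmi.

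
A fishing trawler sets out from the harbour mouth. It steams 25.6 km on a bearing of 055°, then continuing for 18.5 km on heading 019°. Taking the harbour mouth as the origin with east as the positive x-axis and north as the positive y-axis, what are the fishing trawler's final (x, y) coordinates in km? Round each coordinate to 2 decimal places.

(26.99, 32.18)

Leg 1 (055°, 25.6 km): east 25.6 sin 55° = 20.97, north 25.6 cos 55° = 14.68
Leg 2 (019°, 18.5 km): east 18.5 sin 19° = 6.02, north 18.5 cos 19° = 17.49
Summing: 26.99 km east, 32.18 km north → (26.99, 32.18).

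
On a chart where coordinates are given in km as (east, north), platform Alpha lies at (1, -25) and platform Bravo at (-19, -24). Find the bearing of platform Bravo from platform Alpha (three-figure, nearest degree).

Δeast = -19 − 1 = -20.00; Δnorth = -24 − -25 = 1.00.
Bearing = atan2(Δeast, Δnorth) mod 360° = 272.86° ≈ 273°.

273°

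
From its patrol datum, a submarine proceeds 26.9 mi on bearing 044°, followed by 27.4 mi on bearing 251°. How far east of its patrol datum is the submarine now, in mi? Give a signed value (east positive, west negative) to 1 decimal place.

-7.2 mi

Leg 1 (044°, 26.9 mi): east 26.9 sin 44° = 18.69, north 26.9 cos 44° = 19.35
Leg 2 (251°, 27.4 mi): east 27.4 sin 251° = -25.91, north 27.4 cos 251° = -8.92
Net east component: -7.22 mi.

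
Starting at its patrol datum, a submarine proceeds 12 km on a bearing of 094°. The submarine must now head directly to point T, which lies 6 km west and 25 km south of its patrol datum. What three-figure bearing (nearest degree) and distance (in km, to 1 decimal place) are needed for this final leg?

Leg 1 (094°, 12 km): east 12 sin 94° = 11.97, north 12 cos 94° = -0.84
Current position: (11.97, -0.84). Target: (-6, -25). Remaining: Δeast = -17.97, Δnorth = -24.16.
Bearing = atan2(-17.97, -24.16) mod 360° = 216.64°; distance = √((-17.97)² + (-24.16)²) = 30.113 km.

217°, 30.1 km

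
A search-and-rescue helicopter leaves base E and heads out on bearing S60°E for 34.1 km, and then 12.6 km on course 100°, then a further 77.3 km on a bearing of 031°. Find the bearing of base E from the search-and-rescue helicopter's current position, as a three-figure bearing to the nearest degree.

240°

Leg 1 (S60°E, 34.1 km): east 34.1 sin 120° = 29.53, north 34.1 cos 120° = -17.05
Leg 2 (100°, 12.6 km): east 12.6 sin 100° = 12.41, north 12.6 cos 100° = -2.19
Leg 3 (031°, 77.3 km): east 77.3 sin 31° = 39.81, north 77.3 cos 31° = 66.26
Net displacement: 81.75 east, 47.02 north. Direction back to start is (-81.75, -47.02): bearing = atan2(-81.75, -47.02) mod 360° = 240.09° ≈ 240°.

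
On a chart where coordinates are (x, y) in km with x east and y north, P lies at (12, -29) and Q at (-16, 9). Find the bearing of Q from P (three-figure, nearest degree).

324°

Δeast = -16 − 12 = -28.00; Δnorth = 9 − -29 = 38.00.
Bearing = atan2(Δeast, Δnorth) mod 360° = 323.62° ≈ 324°.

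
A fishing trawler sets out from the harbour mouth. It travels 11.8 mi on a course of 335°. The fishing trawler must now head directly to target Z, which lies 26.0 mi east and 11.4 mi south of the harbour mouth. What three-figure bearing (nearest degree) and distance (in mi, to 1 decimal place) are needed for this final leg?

125°, 38.1 mi

Leg 1 (335°, 11.8 mi): east 11.8 sin 335° = -4.99, north 11.8 cos 335° = 10.69
Current position: (-4.99, 10.69). Target: (26.0, -11.4). Remaining: Δeast = 30.99, Δnorth = -22.09.
Bearing = atan2(30.99, -22.09) mod 360° = 125.49°; distance = √((30.99)² + (-22.09)²) = 38.057 mi.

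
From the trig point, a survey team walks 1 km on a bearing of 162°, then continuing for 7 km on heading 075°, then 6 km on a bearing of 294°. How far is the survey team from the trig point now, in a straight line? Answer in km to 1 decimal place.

Leg 1 (162°, 1 km): east 1 sin 162° = 0.31, north 1 cos 162° = -0.95
Leg 2 (075°, 7 km): east 7 sin 75° = 6.76, north 7 cos 75° = 1.81
Leg 3 (294°, 6 km): east 6 sin 294° = -5.48, north 6 cos 294° = 2.44
Net: 1.59 east, 3.30 north. Distance = √((1.59)² + (3.30)²) = 3.664 km.

3.7 km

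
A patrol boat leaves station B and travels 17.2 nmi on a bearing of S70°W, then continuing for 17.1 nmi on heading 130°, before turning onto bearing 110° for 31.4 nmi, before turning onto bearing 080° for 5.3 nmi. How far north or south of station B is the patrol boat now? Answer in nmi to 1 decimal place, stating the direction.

Leg 1 (S70°W, 17.2 nmi): east 17.2 sin 250° = -16.16, north 17.2 cos 250° = -5.88
Leg 2 (130°, 17.1 nmi): east 17.1 sin 130° = 13.10, north 17.1 cos 130° = -10.99
Leg 3 (110°, 31.4 nmi): east 31.4 sin 110° = 29.51, north 31.4 cos 110° = -10.74
Leg 4 (080°, 5.3 nmi): east 5.3 sin 80° = 5.22, north 5.3 cos 80° = 0.92
Net north component: -26.69 nmi.

26.7 nmi south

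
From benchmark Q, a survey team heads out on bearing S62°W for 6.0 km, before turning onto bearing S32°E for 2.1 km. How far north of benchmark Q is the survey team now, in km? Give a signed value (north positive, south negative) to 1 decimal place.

-4.6 km

Leg 1 (S62°W, 6.0 km): east 6.0 sin 242° = -5.30, north 6.0 cos 242° = -2.82
Leg 2 (S32°E, 2.1 km): east 2.1 sin 148° = 1.11, north 2.1 cos 148° = -1.78
Net north component: -4.60 km.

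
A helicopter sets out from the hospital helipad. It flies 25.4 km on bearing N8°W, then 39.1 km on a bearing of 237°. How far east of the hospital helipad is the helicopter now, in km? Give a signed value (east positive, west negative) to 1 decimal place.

-36.3 km

Leg 1 (N8°W, 25.4 km): east 25.4 sin 352° = -3.53, north 25.4 cos 352° = 25.15
Leg 2 (237°, 39.1 km): east 39.1 sin 237° = -32.79, north 39.1 cos 237° = -21.30
Net east component: -36.33 km.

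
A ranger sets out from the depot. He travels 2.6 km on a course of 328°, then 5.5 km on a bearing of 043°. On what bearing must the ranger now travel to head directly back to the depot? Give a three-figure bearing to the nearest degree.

Leg 1 (328°, 2.6 km): east 2.6 sin 328° = -1.38, north 2.6 cos 328° = 2.20
Leg 2 (043°, 5.5 km): east 5.5 sin 43° = 3.75, north 5.5 cos 43° = 4.02
Net displacement: 2.37 east, 6.23 north. Direction back to start is (-2.37, -6.23): bearing = atan2(-2.37, -6.23) mod 360° = 200.86° ≈ 201°.

201°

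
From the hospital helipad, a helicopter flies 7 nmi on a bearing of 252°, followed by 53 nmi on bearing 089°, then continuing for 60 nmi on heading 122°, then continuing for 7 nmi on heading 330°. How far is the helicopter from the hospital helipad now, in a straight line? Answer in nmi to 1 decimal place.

97.5 nmi

Leg 1 (252°, 7 nmi): east 7 sin 252° = -6.66, north 7 cos 252° = -2.16
Leg 2 (089°, 53 nmi): east 53 sin 89° = 52.99, north 53 cos 89° = 0.92
Leg 3 (122°, 60 nmi): east 60 sin 122° = 50.88, north 60 cos 122° = -31.80
Leg 4 (330°, 7 nmi): east 7 sin 330° = -3.50, north 7 cos 330° = 6.06
Net: 93.72 east, -26.97 north. Distance = √((93.72)² + (-26.97)²) = 97.521 nmi.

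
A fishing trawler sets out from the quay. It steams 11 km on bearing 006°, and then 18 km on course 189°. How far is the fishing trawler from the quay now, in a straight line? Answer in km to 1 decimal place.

7.0 km

Leg 1 (006°, 11 km): east 11 sin 6° = 1.15, north 11 cos 6° = 10.94
Leg 2 (189°, 18 km): east 18 sin 189° = -2.82, north 18 cos 189° = -17.78
Net: -1.67 east, -6.84 north. Distance = √((-1.67)² + (-6.84)²) = 7.039 km.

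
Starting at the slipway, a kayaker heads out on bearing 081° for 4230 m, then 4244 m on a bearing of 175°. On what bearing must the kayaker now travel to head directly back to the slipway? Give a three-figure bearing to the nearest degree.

308°

Leg 1 (081°, 4230 m): east 4230 sin 81° = 4177.92, north 4230 cos 81° = 661.72
Leg 2 (175°, 4244 m): east 4244 sin 175° = 369.89, north 4244 cos 175° = -4227.85
Net displacement: 4547.81 east, -3566.13 north. Direction back to start is (-4547.81, 3566.13): bearing = atan2(-4547.81, 3566.13) mod 360° = 308.10° ≈ 308°.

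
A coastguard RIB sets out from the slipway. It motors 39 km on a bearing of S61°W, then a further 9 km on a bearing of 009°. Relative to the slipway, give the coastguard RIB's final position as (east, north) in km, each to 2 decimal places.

(-32.70, -10.02)

Leg 1 (S61°W, 39 km): east 39 sin 241° = -34.11, north 39 cos 241° = -18.91
Leg 2 (009°, 9 km): east 9 sin 9° = 1.41, north 9 cos 9° = 8.89
Summing: -32.70 km east, -10.02 km north → (-32.70, -10.02).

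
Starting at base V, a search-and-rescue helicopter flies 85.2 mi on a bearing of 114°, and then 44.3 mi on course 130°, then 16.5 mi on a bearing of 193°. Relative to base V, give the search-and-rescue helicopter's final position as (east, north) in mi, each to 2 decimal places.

(108.06, -79.21)

Leg 1 (114°, 85.2 mi): east 85.2 sin 114° = 77.83, north 85.2 cos 114° = -34.65
Leg 2 (130°, 44.3 mi): east 44.3 sin 130° = 33.94, north 44.3 cos 130° = -28.48
Leg 3 (193°, 16.5 mi): east 16.5 sin 193° = -3.71, north 16.5 cos 193° = -16.08
Summing: 108.06 mi east, -79.21 mi north → (108.06, -79.21).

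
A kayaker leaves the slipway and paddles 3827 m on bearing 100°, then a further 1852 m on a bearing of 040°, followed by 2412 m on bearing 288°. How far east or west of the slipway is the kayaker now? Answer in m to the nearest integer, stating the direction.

Leg 1 (100°, 3827 m): east 3827 sin 100° = 3768.86, north 3827 cos 100° = -664.55
Leg 2 (040°, 1852 m): east 1852 sin 40° = 1190.44, north 1852 cos 40° = 1418.71
Leg 3 (288°, 2412 m): east 2412 sin 288° = -2293.95, north 2412 cos 288° = 745.35
Net east component: 2665.35 m.

2665 m east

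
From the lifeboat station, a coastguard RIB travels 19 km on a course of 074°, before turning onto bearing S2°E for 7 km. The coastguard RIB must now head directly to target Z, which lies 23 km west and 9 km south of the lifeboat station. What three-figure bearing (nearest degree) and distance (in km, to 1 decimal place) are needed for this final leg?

260°, 42.1 km

Leg 1 (074°, 19 km): east 19 sin 74° = 18.26, north 19 cos 74° = 5.24
Leg 2 (S2°E, 7 km): east 7 sin 178° = 0.24, north 7 cos 178° = -7.00
Current position: (18.51, -1.76). Target: (-23, -9). Remaining: Δeast = -41.51, Δnorth = -7.24.
Bearing = atan2(-41.51, -7.24) mod 360° = 260.10°; distance = √((-41.51)² + (-7.24)²) = 42.135 km.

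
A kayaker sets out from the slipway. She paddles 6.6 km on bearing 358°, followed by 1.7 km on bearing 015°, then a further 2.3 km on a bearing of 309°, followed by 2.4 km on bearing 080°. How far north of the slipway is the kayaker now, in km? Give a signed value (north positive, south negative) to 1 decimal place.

10.1 km

Leg 1 (358°, 6.6 km): east 6.6 sin 358° = -0.23, north 6.6 cos 358° = 6.60
Leg 2 (015°, 1.7 km): east 1.7 sin 15° = 0.44, north 1.7 cos 15° = 1.64
Leg 3 (309°, 2.3 km): east 2.3 sin 309° = -1.79, north 2.3 cos 309° = 1.45
Leg 4 (080°, 2.4 km): east 2.4 sin 80° = 2.36, north 2.4 cos 80° = 0.42
Net north component: 10.10 km.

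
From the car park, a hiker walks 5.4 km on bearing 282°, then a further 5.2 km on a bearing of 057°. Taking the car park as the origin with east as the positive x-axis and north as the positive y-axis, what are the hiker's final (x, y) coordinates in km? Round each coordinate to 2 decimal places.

Leg 1 (282°, 5.4 km): east 5.4 sin 282° = -5.28, north 5.4 cos 282° = 1.12
Leg 2 (057°, 5.2 km): east 5.2 sin 57° = 4.36, north 5.2 cos 57° = 2.83
Summing: -0.92 km east, 3.95 km north → (-0.92, 3.95).

(-0.92, 3.95)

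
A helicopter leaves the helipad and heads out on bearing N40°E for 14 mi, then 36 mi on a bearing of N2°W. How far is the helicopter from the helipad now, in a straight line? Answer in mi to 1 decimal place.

47.3 mi

Leg 1 (N40°E, 14 mi): east 14 sin 40° = 9.00, north 14 cos 40° = 10.72
Leg 2 (N2°W, 36 mi): east 36 sin 358° = -1.26, north 36 cos 358° = 35.98
Net: 7.74 east, 46.70 north. Distance = √((7.74)² + (46.70)²) = 47.340 mi.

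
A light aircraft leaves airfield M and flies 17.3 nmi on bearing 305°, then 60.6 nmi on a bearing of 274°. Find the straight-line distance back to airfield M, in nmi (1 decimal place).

76.0 nmi

Leg 1 (305°, 17.3 nmi): east 17.3 sin 305° = -14.17, north 17.3 cos 305° = 9.92
Leg 2 (274°, 60.6 nmi): east 60.6 sin 274° = -60.45, north 60.6 cos 274° = 4.23
Net: -74.62 east, 14.15 north. Distance = √((-74.62)² + (14.15)²) = 75.953 nmi.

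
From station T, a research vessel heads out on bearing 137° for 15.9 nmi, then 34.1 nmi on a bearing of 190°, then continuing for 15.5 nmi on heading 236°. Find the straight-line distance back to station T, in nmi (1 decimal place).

Leg 1 (137°, 15.9 nmi): east 15.9 sin 137° = 10.84, north 15.9 cos 137° = -11.63
Leg 2 (190°, 34.1 nmi): east 34.1 sin 190° = -5.92, north 34.1 cos 190° = -33.58
Leg 3 (236°, 15.5 nmi): east 15.5 sin 236° = -12.85, north 15.5 cos 236° = -8.67
Net: -7.93 east, -53.88 north. Distance = √((-7.93)² + (-53.88)²) = 54.458 nmi.

54.5 nmi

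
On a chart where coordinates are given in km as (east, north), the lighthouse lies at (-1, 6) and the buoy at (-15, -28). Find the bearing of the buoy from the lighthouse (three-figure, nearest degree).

Δeast = -15 − -1 = -14.00; Δnorth = -28 − 6 = -34.00.
Bearing = atan2(Δeast, Δnorth) mod 360° = 202.38° ≈ 202°.

202°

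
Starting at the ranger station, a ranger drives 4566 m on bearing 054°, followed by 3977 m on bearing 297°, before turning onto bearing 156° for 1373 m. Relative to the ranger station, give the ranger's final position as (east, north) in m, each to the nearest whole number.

(709, 3235)

Leg 1 (054°, 4566 m): east 4566 sin 54° = 3693.97, north 4566 cos 54° = 2683.83
Leg 2 (297°, 3977 m): east 3977 sin 297° = -3543.53, north 3977 cos 297° = 1805.52
Leg 3 (156°, 1373 m): east 1373 sin 156° = 558.45, north 1373 cos 156° = -1254.30
Summing: 708.89 m east, 3235.05 m north → (709, 3235).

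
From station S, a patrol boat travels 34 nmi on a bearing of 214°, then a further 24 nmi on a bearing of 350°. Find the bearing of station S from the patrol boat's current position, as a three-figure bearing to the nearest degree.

Leg 1 (214°, 34 nmi): east 34 sin 214° = -19.01, north 34 cos 214° = -28.19
Leg 2 (350°, 24 nmi): east 24 sin 350° = -4.17, north 24 cos 350° = 23.64
Net displacement: -23.18 east, -4.55 north. Direction back to start is (23.18, 4.55): bearing = atan2(23.18, 4.55) mod 360° = 78.89° ≈ 079°.

079°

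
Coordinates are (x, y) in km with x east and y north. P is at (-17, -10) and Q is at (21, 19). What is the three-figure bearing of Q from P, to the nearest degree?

053°

Δeast = 21 − -17 = 38.00; Δnorth = 19 − -10 = 29.00.
Bearing = atan2(Δeast, Δnorth) mod 360° = 52.65° ≈ 053°.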